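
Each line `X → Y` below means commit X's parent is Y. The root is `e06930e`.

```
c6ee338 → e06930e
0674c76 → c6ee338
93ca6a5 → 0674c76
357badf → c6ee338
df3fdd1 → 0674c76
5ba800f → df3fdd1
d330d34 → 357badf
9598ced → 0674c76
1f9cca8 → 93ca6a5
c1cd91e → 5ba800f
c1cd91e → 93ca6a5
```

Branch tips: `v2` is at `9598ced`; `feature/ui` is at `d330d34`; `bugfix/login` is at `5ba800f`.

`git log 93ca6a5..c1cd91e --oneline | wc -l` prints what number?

Reachable from c1cd91e: {0674c76, 5ba800f, 93ca6a5, c1cd91e, c6ee338, df3fdd1, e06930e}.
Reachable from 93ca6a5: {0674c76, 93ca6a5, c6ee338, e06930e}.
In c1cd91e's history but not 93ca6a5's: {5ba800f, c1cd91e, df3fdd1} — 3 commits.

3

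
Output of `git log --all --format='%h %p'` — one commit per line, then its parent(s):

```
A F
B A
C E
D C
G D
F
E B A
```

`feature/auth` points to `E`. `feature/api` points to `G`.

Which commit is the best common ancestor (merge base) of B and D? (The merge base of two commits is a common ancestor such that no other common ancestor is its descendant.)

Ancestors of B: {A, B, F}.
Ancestors of D: {A, B, C, D, E, F}.
Common ancestors: {A, B, F}.
Among these, B is not an ancestor of any other common ancestor — it is the merge base.

B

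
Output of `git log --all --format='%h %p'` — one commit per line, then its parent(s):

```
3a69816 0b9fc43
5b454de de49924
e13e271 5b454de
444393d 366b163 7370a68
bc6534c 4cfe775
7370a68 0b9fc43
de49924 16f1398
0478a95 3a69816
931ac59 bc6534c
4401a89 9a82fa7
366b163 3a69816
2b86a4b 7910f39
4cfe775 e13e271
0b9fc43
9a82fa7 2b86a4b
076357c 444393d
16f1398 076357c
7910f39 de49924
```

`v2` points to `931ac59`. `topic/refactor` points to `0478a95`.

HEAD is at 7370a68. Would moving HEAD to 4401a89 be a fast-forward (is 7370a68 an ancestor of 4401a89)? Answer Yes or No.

A fast-forward from 7370a68 to 4401a89 is possible iff 7370a68 is an ancestor of 4401a89.
Ancestors of 4401a89: {076357c, 0b9fc43, 16f1398, 2b86a4b, 366b163, 3a69816, 4401a89, 444393d, 7370a68, 7910f39, 9a82fa7, de49924}.
7370a68 is among them, so fast-forward is possible.

Yes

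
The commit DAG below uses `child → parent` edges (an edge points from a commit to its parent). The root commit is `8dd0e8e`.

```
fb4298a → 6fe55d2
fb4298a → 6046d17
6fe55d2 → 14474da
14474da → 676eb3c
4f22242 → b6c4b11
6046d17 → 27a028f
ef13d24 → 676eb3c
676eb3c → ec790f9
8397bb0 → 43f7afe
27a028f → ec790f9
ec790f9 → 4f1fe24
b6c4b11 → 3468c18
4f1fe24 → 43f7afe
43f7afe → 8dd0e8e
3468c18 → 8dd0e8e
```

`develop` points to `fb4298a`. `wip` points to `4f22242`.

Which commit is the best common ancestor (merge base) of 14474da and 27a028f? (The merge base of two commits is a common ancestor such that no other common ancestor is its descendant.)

Ancestors of 14474da: {14474da, 43f7afe, 4f1fe24, 676eb3c, 8dd0e8e, ec790f9}.
Ancestors of 27a028f: {27a028f, 43f7afe, 4f1fe24, 8dd0e8e, ec790f9}.
Common ancestors: {43f7afe, 4f1fe24, 8dd0e8e, ec790f9}.
Among these, ec790f9 is not an ancestor of any other common ancestor — it is the merge base.

ec790f9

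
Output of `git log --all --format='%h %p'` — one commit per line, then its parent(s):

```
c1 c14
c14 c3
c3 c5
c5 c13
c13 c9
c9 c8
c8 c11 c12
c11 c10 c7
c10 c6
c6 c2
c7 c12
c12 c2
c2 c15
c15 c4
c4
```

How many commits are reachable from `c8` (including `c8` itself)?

9

Walking parent pointers from c8: reachable set = {c10, c11, c12, c15, c2, c4, c6, c7, c8}.
That is 9 commits.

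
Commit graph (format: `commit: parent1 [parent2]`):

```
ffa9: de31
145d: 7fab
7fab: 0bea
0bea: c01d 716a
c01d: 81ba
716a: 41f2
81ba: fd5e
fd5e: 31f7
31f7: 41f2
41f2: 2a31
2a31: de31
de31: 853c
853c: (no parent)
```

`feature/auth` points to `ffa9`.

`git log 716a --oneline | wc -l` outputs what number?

Walking parent pointers from 716a: reachable set = {2a31, 41f2, 716a, 853c, de31}.
That is 5 commits.

5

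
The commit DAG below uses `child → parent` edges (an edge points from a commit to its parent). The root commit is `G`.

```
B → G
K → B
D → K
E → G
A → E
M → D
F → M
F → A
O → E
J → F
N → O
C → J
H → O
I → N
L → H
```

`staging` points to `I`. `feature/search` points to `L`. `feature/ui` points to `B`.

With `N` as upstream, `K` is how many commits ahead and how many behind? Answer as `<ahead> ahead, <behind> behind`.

2 ahead, 3 behind

Reachable from K: {B, G, K}.
Reachable from N: {E, G, N, O}.
Only in K's history (ahead): {B, K} — 2.
Only in N's history (behind): {E, N, O} — 3.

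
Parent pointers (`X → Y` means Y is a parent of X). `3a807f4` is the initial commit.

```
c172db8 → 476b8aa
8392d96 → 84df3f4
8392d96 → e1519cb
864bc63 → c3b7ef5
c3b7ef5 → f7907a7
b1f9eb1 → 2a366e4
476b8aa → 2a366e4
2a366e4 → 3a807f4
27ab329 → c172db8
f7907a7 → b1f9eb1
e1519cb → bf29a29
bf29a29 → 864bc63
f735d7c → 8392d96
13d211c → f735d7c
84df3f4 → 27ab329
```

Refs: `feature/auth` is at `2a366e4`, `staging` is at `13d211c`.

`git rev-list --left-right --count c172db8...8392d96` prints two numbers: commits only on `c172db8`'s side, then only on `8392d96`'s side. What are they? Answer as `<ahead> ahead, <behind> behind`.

Reachable from c172db8: {2a366e4, 3a807f4, 476b8aa, c172db8}.
Reachable from 8392d96: {27ab329, 2a366e4, 3a807f4, 476b8aa, 8392d96, 84df3f4, 864bc63, b1f9eb1, bf29a29, c172db8, c3b7ef5, e1519cb, f7907a7}.
Only in c172db8's history (ahead): {} — 0.
Only in 8392d96's history (behind): {27ab329, 8392d96, 84df3f4, 864bc63, b1f9eb1, bf29a29, c3b7ef5, e1519cb, f7907a7} — 9.

0 ahead, 9 behind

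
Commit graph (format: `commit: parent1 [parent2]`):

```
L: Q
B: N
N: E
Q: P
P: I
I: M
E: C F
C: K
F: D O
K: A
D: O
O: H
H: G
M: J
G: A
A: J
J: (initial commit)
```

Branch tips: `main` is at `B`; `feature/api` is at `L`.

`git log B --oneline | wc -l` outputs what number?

12

Walking parent pointers from B: reachable set = {A, B, C, D, E, F, G, H, J, K, N, O}.
That is 12 commits.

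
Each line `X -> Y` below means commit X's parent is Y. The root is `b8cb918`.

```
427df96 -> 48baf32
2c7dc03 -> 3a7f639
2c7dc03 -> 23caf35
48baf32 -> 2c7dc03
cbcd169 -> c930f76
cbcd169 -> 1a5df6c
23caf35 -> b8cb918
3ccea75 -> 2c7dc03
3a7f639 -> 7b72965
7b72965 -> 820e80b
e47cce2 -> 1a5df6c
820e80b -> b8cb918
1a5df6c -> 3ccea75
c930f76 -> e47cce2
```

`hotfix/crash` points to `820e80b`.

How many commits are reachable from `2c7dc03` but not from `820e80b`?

Reachable from 2c7dc03: {23caf35, 2c7dc03, 3a7f639, 7b72965, 820e80b, b8cb918}.
Reachable from 820e80b: {820e80b, b8cb918}.
In 2c7dc03's history but not 820e80b's: {23caf35, 2c7dc03, 3a7f639, 7b72965} — 4 commits.

4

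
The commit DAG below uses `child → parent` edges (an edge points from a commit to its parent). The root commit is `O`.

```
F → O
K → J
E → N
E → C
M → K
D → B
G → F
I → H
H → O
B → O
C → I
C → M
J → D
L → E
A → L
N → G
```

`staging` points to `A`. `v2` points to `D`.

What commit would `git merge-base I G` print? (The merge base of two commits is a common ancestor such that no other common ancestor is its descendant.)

O

Ancestors of I: {H, I, O}.
Ancestors of G: {F, G, O}.
Common ancestors: {O}.
The only common ancestor is O, so it is the merge base.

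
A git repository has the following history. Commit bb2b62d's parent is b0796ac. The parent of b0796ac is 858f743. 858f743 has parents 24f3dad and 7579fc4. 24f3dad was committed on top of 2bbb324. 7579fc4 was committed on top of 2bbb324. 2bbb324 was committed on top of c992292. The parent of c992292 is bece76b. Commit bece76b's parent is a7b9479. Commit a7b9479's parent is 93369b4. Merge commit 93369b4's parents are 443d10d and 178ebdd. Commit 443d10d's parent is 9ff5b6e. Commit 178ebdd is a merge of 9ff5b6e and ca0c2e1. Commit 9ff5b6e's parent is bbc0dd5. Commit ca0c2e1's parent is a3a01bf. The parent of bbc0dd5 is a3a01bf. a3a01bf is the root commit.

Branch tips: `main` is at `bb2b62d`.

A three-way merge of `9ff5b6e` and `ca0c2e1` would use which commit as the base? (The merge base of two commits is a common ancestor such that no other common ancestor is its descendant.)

Ancestors of 9ff5b6e: {9ff5b6e, a3a01bf, bbc0dd5}.
Ancestors of ca0c2e1: {a3a01bf, ca0c2e1}.
Common ancestors: {a3a01bf}.
The only common ancestor is a3a01bf, so it is the merge base.

a3a01bf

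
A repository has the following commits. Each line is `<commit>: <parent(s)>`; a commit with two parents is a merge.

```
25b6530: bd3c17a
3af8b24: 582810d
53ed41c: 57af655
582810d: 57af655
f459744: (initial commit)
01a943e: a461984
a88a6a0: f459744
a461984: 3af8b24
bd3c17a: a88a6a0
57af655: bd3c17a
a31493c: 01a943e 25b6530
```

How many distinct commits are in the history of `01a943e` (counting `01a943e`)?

8

Walking parent pointers from 01a943e: reachable set = {01a943e, 3af8b24, 57af655, 582810d, a461984, a88a6a0, bd3c17a, f459744}.
That is 8 commits.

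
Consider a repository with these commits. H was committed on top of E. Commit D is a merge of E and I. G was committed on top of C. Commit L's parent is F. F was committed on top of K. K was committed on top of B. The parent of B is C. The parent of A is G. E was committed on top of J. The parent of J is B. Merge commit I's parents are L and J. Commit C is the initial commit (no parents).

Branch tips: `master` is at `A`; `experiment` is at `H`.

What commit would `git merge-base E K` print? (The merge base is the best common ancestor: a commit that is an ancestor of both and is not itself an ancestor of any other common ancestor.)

B

Ancestors of E: {B, C, E, J}.
Ancestors of K: {B, C, K}.
Common ancestors: {B, C}.
Among these, B is not an ancestor of any other common ancestor — it is the merge base.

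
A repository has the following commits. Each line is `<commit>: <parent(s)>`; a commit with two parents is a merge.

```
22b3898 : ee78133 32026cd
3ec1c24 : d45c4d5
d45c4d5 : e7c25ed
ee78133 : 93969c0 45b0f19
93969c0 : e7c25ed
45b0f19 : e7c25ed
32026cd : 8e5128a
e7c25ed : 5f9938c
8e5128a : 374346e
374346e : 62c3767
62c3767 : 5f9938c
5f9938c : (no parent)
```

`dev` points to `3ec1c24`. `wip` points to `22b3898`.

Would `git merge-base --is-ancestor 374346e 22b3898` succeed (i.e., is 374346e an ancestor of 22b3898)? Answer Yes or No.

Yes

Ancestors of 22b3898 (commits reachable by following parents): {22b3898, 32026cd, 374346e, 45b0f19, 5f9938c, 62c3767, 8e5128a, 93969c0, e7c25ed, ee78133}.
374346e is in that set, so it is an ancestor of 22b3898.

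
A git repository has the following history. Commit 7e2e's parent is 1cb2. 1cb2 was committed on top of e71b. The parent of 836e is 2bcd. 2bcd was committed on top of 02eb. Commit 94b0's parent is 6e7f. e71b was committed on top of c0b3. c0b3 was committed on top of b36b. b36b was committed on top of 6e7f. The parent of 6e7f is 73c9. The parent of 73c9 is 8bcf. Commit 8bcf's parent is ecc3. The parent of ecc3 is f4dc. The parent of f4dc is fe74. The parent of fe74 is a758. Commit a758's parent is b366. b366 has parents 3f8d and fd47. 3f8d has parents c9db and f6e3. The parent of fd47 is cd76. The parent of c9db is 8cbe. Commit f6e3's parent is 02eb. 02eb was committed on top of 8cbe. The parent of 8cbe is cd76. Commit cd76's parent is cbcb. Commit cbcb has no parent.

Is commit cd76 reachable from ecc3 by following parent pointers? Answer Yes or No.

Ancestors of ecc3 (commits reachable by following parents): {02eb, 3f8d, 8cbe, a758, b366, c9db, cbcb, cd76, ecc3, f4dc, f6e3, fd47, fe74}.
cd76 is in that set, so it is an ancestor of ecc3.

Yes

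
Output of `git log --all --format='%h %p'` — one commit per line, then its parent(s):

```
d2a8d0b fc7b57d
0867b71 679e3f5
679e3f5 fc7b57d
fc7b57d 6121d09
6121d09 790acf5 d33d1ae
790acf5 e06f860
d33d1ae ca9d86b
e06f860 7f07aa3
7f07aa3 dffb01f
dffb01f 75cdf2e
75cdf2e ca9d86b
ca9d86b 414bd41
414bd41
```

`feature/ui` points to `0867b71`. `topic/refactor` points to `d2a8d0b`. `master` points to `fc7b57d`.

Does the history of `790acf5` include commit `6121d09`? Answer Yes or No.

Ancestors of 790acf5: {414bd41, 75cdf2e, 790acf5, 7f07aa3, ca9d86b, dffb01f, e06f860}.
6121d09 is not in that set, so it is not an ancestor of 790acf5.

No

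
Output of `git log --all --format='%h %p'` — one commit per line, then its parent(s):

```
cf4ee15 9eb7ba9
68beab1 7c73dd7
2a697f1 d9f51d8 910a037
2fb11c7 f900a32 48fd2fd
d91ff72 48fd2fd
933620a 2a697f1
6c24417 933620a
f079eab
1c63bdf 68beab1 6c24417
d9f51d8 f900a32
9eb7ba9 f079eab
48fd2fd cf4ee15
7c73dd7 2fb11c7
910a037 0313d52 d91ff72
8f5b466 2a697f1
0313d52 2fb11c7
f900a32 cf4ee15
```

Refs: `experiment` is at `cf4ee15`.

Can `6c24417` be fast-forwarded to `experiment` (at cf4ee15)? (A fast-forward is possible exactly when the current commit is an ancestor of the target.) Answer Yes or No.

A fast-forward from 6c24417 to cf4ee15 is possible iff 6c24417 is an ancestor of cf4ee15.
Ancestors of cf4ee15: {9eb7ba9, cf4ee15, f079eab}.
6c24417 is not among them, so fast-forward is not possible.

No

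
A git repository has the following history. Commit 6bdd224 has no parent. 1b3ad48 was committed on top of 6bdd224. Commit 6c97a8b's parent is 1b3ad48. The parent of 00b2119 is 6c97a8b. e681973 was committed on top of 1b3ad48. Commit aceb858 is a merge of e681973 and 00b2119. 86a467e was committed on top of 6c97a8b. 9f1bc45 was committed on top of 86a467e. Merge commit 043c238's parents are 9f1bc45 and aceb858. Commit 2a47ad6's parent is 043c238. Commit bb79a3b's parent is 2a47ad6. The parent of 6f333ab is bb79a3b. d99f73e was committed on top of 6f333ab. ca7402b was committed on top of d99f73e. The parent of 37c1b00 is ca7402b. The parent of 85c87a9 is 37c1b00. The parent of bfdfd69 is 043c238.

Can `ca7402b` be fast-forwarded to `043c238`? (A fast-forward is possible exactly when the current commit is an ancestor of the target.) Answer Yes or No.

A fast-forward from ca7402b to 043c238 is possible iff ca7402b is an ancestor of 043c238.
Ancestors of 043c238: {00b2119, 043c238, 1b3ad48, 6bdd224, 6c97a8b, 86a467e, 9f1bc45, aceb858, e681973}.
ca7402b is not among them, so fast-forward is not possible.

No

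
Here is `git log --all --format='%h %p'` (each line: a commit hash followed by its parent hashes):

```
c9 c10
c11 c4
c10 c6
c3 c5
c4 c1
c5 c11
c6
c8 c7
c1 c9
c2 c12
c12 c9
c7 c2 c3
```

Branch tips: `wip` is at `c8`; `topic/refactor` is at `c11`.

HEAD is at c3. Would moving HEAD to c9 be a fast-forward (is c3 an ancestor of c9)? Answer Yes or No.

No

A fast-forward from c3 to c9 is possible iff c3 is an ancestor of c9.
Ancestors of c9: {c10, c6, c9}.
c3 is not among them, so fast-forward is not possible.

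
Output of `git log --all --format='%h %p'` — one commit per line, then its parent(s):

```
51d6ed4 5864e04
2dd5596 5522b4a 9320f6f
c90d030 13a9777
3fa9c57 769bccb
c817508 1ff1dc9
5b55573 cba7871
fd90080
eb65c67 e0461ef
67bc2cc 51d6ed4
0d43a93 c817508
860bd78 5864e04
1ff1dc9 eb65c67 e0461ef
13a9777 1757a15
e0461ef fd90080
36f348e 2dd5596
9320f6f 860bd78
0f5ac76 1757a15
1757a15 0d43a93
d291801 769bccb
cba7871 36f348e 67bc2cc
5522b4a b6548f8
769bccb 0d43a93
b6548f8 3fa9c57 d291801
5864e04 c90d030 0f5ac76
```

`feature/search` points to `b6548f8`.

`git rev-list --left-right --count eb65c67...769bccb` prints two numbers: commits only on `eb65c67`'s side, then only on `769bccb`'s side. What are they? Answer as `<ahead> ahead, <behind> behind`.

0 ahead, 4 behind

Reachable from eb65c67: {e0461ef, eb65c67, fd90080}.
Reachable from 769bccb: {0d43a93, 1ff1dc9, 769bccb, c817508, e0461ef, eb65c67, fd90080}.
Only in eb65c67's history (ahead): {} — 0.
Only in 769bccb's history (behind): {0d43a93, 1ff1dc9, 769bccb, c817508} — 4.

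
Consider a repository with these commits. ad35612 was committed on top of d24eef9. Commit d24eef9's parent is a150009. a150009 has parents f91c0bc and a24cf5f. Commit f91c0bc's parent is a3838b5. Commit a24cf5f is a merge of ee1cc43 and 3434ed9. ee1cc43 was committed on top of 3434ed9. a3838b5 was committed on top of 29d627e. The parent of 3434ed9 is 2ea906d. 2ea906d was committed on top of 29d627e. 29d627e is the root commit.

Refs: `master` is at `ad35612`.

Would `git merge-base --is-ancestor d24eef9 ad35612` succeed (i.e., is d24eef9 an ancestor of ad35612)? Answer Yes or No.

Yes

Ancestors of ad35612 (commits reachable by following parents): {29d627e, 2ea906d, 3434ed9, a150009, a24cf5f, a3838b5, ad35612, d24eef9, ee1cc43, f91c0bc}.
d24eef9 is in that set, so it is an ancestor of ad35612.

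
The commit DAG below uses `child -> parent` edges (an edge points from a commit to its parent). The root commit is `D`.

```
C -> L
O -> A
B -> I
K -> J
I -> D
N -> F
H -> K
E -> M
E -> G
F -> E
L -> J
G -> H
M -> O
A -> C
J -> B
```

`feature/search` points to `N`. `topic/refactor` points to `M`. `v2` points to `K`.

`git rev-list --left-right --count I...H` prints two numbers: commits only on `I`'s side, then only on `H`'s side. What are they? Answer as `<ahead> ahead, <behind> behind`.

0 ahead, 4 behind

Reachable from I: {D, I}.
Reachable from H: {B, D, H, I, J, K}.
Only in I's history (ahead): {} — 0.
Only in H's history (behind): {B, H, J, K} — 4.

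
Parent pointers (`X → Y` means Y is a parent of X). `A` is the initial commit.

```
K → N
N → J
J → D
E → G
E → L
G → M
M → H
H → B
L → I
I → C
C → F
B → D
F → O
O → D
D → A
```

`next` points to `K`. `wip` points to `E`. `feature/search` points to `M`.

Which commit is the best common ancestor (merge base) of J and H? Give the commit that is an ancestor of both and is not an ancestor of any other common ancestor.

D

Ancestors of J: {A, D, J}.
Ancestors of H: {A, B, D, H}.
Common ancestors: {A, D}.
Among these, D is not an ancestor of any other common ancestor — it is the merge base.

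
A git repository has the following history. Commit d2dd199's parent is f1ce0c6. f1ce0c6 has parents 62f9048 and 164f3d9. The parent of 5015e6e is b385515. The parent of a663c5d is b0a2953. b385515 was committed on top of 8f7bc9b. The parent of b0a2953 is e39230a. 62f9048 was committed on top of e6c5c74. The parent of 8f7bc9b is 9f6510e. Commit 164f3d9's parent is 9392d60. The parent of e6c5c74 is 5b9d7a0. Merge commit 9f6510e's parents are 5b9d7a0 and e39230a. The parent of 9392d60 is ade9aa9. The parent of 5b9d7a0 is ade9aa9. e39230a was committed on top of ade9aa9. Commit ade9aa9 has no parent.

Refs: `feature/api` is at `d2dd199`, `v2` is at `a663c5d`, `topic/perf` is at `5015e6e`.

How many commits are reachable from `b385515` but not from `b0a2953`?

Reachable from b385515: {5b9d7a0, 8f7bc9b, 9f6510e, ade9aa9, b385515, e39230a}.
Reachable from b0a2953: {ade9aa9, b0a2953, e39230a}.
In b385515's history but not b0a2953's: {5b9d7a0, 8f7bc9b, 9f6510e, b385515} — 4 commits.

4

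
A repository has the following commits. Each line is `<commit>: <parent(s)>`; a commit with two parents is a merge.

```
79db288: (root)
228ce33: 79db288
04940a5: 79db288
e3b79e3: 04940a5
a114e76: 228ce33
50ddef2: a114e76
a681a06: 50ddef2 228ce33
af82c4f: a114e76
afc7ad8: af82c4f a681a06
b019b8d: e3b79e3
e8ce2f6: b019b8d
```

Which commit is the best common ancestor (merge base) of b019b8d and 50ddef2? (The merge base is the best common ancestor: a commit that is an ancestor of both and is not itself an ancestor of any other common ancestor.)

79db288

Ancestors of b019b8d: {04940a5, 79db288, b019b8d, e3b79e3}.
Ancestors of 50ddef2: {228ce33, 50ddef2, 79db288, a114e76}.
Common ancestors: {79db288}.
The only common ancestor is 79db288, so it is the merge base.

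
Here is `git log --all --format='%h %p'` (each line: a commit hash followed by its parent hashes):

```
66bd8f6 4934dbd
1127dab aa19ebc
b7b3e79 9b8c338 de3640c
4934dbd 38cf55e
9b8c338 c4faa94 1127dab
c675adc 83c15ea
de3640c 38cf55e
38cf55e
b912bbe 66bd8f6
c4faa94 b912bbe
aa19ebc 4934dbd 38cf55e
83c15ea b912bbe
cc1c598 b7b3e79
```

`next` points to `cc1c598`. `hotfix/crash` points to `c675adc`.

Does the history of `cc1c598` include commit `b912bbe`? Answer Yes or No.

Yes

Ancestors of cc1c598 (commits reachable by following parents): {1127dab, 38cf55e, 4934dbd, 66bd8f6, 9b8c338, aa19ebc, b7b3e79, b912bbe, c4faa94, cc1c598, de3640c}.
b912bbe is in that set, so it is an ancestor of cc1c598.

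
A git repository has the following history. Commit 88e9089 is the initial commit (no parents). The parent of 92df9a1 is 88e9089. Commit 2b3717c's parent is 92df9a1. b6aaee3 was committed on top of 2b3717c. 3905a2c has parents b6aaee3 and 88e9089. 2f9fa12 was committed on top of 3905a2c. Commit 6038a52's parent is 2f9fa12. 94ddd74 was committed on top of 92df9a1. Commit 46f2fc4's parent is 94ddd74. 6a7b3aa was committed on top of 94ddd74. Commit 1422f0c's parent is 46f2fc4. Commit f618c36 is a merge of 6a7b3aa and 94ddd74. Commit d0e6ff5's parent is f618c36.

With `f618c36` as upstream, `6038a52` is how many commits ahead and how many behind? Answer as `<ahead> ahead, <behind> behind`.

5 ahead, 3 behind

Reachable from 6038a52: {2b3717c, 2f9fa12, 3905a2c, 6038a52, 88e9089, 92df9a1, b6aaee3}.
Reachable from f618c36: {6a7b3aa, 88e9089, 92df9a1, 94ddd74, f618c36}.
Only in 6038a52's history (ahead): {2b3717c, 2f9fa12, 3905a2c, 6038a52, b6aaee3} — 5.
Only in f618c36's history (behind): {6a7b3aa, 94ddd74, f618c36} — 3.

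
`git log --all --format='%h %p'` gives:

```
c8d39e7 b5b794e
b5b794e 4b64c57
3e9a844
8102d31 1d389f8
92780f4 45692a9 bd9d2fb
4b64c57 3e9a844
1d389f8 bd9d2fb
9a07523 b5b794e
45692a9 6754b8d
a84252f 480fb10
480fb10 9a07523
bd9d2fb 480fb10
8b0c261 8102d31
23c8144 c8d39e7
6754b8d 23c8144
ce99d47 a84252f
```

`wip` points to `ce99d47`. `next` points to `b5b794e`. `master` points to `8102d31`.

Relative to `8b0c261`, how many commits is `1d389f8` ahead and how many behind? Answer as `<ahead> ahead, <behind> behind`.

Reachable from 1d389f8: {1d389f8, 3e9a844, 480fb10, 4b64c57, 9a07523, b5b794e, bd9d2fb}.
Reachable from 8b0c261: {1d389f8, 3e9a844, 480fb10, 4b64c57, 8102d31, 8b0c261, 9a07523, b5b794e, bd9d2fb}.
Only in 1d389f8's history (ahead): {} — 0.
Only in 8b0c261's history (behind): {8102d31, 8b0c261} — 2.

0 ahead, 2 behind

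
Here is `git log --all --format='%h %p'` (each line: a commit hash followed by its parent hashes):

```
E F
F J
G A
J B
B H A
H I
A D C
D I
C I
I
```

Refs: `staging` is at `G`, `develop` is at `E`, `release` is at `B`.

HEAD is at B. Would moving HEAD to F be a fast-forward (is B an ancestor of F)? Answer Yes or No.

A fast-forward from B to F is possible iff B is an ancestor of F.
Ancestors of F: {A, B, C, D, F, H, I, J}.
B is among them, so fast-forward is possible.

Yes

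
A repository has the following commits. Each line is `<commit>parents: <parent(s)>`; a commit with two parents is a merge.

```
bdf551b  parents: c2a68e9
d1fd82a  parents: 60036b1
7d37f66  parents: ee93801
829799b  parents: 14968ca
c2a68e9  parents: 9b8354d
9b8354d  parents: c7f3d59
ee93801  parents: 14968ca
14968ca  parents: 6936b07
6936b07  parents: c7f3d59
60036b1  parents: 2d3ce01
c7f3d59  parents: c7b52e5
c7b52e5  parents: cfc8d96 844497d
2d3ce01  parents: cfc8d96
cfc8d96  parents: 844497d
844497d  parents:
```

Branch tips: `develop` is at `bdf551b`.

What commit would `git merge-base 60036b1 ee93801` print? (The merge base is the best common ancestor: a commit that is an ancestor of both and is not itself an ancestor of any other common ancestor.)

cfc8d96

Ancestors of 60036b1: {2d3ce01, 60036b1, 844497d, cfc8d96}.
Ancestors of ee93801: {14968ca, 6936b07, 844497d, c7b52e5, c7f3d59, cfc8d96, ee93801}.
Common ancestors: {844497d, cfc8d96}.
Among these, cfc8d96 is not an ancestor of any other common ancestor — it is the merge base.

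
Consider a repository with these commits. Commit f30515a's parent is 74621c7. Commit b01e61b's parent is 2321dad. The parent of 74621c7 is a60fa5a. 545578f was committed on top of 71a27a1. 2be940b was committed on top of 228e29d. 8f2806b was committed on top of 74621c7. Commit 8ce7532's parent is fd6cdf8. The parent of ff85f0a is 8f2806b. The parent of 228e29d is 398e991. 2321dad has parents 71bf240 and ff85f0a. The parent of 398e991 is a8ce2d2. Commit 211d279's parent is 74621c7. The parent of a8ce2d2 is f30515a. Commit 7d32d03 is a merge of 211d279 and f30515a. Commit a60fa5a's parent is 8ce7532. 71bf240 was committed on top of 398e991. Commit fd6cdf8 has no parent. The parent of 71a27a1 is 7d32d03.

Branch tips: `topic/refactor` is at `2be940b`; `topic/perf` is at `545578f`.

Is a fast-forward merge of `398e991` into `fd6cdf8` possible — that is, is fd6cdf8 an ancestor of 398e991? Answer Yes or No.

Yes

A fast-forward from fd6cdf8 to 398e991 is possible iff fd6cdf8 is an ancestor of 398e991.
Ancestors of 398e991: {398e991, 74621c7, 8ce7532, a60fa5a, a8ce2d2, f30515a, fd6cdf8}.
fd6cdf8 is among them, so fast-forward is possible.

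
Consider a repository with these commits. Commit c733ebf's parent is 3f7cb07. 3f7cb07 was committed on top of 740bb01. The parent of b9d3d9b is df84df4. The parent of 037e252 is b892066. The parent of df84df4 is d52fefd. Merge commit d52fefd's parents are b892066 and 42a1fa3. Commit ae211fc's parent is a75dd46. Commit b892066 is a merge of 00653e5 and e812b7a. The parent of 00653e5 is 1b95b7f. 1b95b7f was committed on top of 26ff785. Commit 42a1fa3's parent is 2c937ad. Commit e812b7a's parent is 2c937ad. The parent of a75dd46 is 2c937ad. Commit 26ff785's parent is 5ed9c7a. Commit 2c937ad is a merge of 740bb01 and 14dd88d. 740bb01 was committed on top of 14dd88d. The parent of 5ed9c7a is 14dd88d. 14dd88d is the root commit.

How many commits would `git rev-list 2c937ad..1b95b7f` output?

3

Reachable from 1b95b7f: {14dd88d, 1b95b7f, 26ff785, 5ed9c7a}.
Reachable from 2c937ad: {14dd88d, 2c937ad, 740bb01}.
In 1b95b7f's history but not 2c937ad's: {1b95b7f, 26ff785, 5ed9c7a} — 3 commits.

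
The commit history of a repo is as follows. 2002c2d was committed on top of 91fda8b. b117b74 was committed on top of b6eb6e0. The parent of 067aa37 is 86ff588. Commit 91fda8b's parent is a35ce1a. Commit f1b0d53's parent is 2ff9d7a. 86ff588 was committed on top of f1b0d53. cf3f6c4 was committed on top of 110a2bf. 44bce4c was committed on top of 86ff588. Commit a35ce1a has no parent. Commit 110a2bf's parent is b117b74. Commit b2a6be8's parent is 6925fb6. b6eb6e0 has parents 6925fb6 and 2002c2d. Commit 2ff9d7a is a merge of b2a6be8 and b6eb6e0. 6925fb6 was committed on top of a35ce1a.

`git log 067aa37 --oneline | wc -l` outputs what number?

Walking parent pointers from 067aa37: reachable set = {067aa37, 2002c2d, 2ff9d7a, 6925fb6, 86ff588, 91fda8b, a35ce1a, b2a6be8, b6eb6e0, f1b0d53}.
That is 10 commits.

10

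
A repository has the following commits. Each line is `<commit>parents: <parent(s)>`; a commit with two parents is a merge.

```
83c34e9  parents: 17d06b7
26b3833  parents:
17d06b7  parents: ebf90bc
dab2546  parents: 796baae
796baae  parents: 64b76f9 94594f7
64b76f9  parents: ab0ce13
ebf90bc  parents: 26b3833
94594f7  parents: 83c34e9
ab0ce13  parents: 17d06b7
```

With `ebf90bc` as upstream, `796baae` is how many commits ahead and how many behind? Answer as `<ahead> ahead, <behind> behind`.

6 ahead, 0 behind

Reachable from 796baae: {17d06b7, 26b3833, 64b76f9, 796baae, 83c34e9, 94594f7, ab0ce13, ebf90bc}.
Reachable from ebf90bc: {26b3833, ebf90bc}.
Only in 796baae's history (ahead): {17d06b7, 64b76f9, 796baae, 83c34e9, 94594f7, ab0ce13} — 6.
Only in ebf90bc's history (behind): {} — 0.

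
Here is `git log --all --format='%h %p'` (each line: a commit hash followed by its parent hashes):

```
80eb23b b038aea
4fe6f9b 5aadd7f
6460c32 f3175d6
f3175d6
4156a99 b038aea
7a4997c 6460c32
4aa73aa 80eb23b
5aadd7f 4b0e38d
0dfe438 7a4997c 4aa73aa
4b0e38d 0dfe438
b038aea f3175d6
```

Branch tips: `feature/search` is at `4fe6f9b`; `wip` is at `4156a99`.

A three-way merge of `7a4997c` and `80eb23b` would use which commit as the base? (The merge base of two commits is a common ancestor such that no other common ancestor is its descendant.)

f3175d6

Ancestors of 7a4997c: {6460c32, 7a4997c, f3175d6}.
Ancestors of 80eb23b: {80eb23b, b038aea, f3175d6}.
Common ancestors: {f3175d6}.
The only common ancestor is f3175d6, so it is the merge base.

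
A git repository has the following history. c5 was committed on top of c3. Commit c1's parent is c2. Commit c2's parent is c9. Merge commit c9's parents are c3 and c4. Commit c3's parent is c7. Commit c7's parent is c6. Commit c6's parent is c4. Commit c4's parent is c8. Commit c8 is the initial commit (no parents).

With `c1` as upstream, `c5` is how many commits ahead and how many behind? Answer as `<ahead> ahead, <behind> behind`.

1 ahead, 3 behind

Reachable from c5: {c3, c4, c5, c6, c7, c8}.
Reachable from c1: {c1, c2, c3, c4, c6, c7, c8, c9}.
Only in c5's history (ahead): {c5} — 1.
Only in c1's history (behind): {c1, c2, c9} — 3.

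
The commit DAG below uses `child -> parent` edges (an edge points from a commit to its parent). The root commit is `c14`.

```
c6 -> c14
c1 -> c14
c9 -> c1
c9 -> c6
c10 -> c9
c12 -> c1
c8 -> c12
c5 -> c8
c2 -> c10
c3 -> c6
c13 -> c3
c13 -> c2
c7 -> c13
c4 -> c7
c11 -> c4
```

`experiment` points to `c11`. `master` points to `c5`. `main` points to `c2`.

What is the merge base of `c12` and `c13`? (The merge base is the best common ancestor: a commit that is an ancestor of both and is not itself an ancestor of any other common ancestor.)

c1

Ancestors of c12: {c1, c12, c14}.
Ancestors of c13: {c1, c10, c13, c14, c2, c3, c6, c9}.
Common ancestors: {c1, c14}.
Among these, c1 is not an ancestor of any other common ancestor — it is the merge base.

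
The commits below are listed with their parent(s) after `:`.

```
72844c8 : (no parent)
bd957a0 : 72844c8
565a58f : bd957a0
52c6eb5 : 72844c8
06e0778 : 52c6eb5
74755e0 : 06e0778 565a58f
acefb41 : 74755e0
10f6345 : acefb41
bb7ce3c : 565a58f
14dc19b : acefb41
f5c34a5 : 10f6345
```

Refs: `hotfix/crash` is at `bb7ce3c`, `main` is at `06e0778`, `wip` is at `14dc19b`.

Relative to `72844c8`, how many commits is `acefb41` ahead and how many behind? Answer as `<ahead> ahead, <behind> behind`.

Reachable from acefb41: {06e0778, 52c6eb5, 565a58f, 72844c8, 74755e0, acefb41, bd957a0}.
Reachable from 72844c8: {72844c8}.
Only in acefb41's history (ahead): {06e0778, 52c6eb5, 565a58f, 74755e0, acefb41, bd957a0} — 6.
Only in 72844c8's history (behind): {} — 0.

6 ahead, 0 behind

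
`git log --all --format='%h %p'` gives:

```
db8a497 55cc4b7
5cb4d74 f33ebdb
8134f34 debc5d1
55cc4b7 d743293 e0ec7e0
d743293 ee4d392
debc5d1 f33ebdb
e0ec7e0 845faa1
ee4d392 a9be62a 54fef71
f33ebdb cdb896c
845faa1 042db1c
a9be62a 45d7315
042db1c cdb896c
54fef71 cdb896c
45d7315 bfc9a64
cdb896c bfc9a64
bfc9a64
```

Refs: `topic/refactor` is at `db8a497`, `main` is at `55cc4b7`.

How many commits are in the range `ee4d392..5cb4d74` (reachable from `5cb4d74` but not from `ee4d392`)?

Reachable from 5cb4d74: {5cb4d74, bfc9a64, cdb896c, f33ebdb}.
Reachable from ee4d392: {45d7315, 54fef71, a9be62a, bfc9a64, cdb896c, ee4d392}.
In 5cb4d74's history but not ee4d392's: {5cb4d74, f33ebdb} — 2 commits.

2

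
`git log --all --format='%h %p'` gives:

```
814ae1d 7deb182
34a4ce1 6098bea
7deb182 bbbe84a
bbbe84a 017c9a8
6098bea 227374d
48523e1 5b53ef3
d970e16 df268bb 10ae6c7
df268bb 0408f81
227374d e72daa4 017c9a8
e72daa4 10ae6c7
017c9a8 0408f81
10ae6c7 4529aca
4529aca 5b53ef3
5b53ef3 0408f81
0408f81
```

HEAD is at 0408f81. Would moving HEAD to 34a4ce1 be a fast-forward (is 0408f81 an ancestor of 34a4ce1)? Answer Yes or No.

A fast-forward from 0408f81 to 34a4ce1 is possible iff 0408f81 is an ancestor of 34a4ce1.
Ancestors of 34a4ce1: {017c9a8, 0408f81, 10ae6c7, 227374d, 34a4ce1, 4529aca, 5b53ef3, 6098bea, e72daa4}.
0408f81 is among them, so fast-forward is possible.

Yes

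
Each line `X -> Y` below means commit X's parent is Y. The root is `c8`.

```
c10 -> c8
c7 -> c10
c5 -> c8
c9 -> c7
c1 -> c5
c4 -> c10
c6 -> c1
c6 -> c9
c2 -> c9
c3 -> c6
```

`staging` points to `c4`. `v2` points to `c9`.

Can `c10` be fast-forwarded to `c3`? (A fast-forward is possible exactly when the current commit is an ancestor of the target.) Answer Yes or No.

Yes

A fast-forward from c10 to c3 is possible iff c10 is an ancestor of c3.
Ancestors of c3: {c1, c10, c3, c5, c6, c7, c8, c9}.
c10 is among them, so fast-forward is possible.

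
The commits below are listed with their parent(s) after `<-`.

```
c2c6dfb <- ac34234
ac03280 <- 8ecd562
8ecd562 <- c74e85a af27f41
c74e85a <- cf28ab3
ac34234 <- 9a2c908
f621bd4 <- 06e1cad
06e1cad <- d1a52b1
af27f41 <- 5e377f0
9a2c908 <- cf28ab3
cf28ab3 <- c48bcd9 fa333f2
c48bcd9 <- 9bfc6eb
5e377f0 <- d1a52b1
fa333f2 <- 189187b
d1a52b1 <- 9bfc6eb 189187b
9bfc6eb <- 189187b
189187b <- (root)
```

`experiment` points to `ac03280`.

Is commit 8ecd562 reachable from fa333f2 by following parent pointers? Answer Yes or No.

Ancestors of fa333f2: {189187b, fa333f2}.
8ecd562 is not in that set, so it is not an ancestor of fa333f2.

No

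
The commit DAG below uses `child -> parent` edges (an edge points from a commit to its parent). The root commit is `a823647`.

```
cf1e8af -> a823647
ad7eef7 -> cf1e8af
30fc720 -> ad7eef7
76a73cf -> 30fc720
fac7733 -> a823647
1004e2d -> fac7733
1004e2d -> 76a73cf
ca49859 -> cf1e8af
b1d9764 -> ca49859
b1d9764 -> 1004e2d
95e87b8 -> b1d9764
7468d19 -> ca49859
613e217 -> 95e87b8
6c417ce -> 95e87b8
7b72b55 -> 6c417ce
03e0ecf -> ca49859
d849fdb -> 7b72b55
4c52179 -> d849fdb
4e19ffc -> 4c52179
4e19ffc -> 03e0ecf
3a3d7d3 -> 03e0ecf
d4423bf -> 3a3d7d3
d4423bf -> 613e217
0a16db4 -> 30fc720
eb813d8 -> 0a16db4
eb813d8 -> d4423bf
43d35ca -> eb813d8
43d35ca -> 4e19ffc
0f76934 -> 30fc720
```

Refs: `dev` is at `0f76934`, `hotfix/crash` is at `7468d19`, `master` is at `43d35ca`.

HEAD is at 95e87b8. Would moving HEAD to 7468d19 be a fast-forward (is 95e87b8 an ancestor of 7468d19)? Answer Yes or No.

No

A fast-forward from 95e87b8 to 7468d19 is possible iff 95e87b8 is an ancestor of 7468d19.
Ancestors of 7468d19: {7468d19, a823647, ca49859, cf1e8af}.
95e87b8 is not among them, so fast-forward is not possible.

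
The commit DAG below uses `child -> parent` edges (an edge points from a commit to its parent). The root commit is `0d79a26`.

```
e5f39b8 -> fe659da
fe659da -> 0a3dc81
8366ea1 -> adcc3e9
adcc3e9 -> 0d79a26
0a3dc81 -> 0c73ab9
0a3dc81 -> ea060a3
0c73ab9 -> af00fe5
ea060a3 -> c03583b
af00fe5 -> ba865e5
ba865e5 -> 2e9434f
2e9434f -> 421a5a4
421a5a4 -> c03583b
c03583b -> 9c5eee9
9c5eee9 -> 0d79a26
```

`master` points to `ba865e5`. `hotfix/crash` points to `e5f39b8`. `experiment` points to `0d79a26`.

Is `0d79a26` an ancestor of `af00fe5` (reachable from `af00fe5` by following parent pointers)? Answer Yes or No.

Ancestors of af00fe5 (commits reachable by following parents): {0d79a26, 2e9434f, 421a5a4, 9c5eee9, af00fe5, ba865e5, c03583b}.
0d79a26 is in that set, so it is an ancestor of af00fe5.

Yes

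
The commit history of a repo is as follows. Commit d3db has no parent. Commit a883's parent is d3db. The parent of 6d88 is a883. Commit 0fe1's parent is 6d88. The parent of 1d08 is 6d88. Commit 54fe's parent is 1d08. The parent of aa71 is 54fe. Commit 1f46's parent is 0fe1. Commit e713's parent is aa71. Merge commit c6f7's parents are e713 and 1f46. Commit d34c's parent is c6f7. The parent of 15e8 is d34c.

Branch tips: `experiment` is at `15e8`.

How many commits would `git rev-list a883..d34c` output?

9

Reachable from d34c: {0fe1, 1d08, 1f46, 54fe, 6d88, a883, aa71, c6f7, d34c, d3db, e713}.
Reachable from a883: {a883, d3db}.
In d34c's history but not a883's: {0fe1, 1d08, 1f46, 54fe, 6d88, aa71, c6f7, d34c, e713} — 9 commits.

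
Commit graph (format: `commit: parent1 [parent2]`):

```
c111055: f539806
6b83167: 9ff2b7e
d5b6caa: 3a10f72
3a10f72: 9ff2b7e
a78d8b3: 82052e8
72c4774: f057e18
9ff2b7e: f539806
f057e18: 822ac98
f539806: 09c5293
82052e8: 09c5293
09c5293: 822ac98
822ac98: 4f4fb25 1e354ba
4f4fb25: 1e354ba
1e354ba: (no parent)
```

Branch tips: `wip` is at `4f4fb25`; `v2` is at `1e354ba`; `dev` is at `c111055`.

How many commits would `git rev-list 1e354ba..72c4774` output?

4

Reachable from 72c4774: {1e354ba, 4f4fb25, 72c4774, 822ac98, f057e18}.
Reachable from 1e354ba: {1e354ba}.
In 72c4774's history but not 1e354ba's: {4f4fb25, 72c4774, 822ac98, f057e18} — 4 commits.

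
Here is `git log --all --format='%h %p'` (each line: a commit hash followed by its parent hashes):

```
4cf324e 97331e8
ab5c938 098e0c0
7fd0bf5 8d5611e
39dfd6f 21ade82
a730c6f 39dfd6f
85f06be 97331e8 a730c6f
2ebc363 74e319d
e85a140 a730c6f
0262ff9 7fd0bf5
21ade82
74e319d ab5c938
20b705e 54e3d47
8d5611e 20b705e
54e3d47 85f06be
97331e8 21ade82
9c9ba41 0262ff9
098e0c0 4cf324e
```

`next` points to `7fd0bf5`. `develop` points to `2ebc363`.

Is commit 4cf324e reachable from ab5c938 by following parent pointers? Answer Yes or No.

Ancestors of ab5c938 (commits reachable by following parents): {098e0c0, 21ade82, 4cf324e, 97331e8, ab5c938}.
4cf324e is in that set, so it is an ancestor of ab5c938.

Yes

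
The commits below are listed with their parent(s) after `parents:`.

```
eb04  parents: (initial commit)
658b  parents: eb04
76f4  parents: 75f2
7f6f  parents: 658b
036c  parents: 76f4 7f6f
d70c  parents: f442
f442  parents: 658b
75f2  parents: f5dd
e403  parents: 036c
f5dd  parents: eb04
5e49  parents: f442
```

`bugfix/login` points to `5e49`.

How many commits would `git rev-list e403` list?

Walking parent pointers from e403: reachable set = {036c, 658b, 75f2, 76f4, 7f6f, e403, eb04, f5dd}.
That is 8 commits.

8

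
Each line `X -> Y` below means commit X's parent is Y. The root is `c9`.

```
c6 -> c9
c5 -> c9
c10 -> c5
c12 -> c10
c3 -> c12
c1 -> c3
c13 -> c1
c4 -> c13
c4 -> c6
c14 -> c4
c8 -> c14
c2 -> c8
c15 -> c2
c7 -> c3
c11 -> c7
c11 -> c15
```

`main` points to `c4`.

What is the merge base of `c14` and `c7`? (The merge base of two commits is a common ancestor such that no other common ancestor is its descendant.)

c3

Ancestors of c14: {c1, c10, c12, c13, c14, c3, c4, c5, c6, c9}.
Ancestors of c7: {c10, c12, c3, c5, c7, c9}.
Common ancestors: {c10, c12, c3, c5, c9}.
Among these, c3 is not an ancestor of any other common ancestor — it is the merge base.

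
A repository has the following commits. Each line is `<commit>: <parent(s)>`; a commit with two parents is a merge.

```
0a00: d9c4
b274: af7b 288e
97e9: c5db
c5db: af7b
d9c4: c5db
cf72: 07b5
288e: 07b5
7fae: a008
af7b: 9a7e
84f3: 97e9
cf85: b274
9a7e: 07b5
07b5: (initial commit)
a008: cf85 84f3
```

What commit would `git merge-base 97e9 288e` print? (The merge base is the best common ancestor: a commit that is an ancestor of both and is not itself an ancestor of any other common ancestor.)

Ancestors of 97e9: {07b5, 97e9, 9a7e, af7b, c5db}.
Ancestors of 288e: {07b5, 288e}.
Common ancestors: {07b5}.
The only common ancestor is 07b5, so it is the merge base.

07b5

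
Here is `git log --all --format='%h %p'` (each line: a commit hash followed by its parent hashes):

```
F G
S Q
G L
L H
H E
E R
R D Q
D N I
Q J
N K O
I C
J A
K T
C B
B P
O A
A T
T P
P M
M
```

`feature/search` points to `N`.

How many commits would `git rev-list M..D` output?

Reachable from D: {A, B, C, D, I, K, M, N, O, P, T}.
Reachable from M: {M}.
In D's history but not M's: {A, B, C, D, I, K, N, O, P, T} — 10 commits.

10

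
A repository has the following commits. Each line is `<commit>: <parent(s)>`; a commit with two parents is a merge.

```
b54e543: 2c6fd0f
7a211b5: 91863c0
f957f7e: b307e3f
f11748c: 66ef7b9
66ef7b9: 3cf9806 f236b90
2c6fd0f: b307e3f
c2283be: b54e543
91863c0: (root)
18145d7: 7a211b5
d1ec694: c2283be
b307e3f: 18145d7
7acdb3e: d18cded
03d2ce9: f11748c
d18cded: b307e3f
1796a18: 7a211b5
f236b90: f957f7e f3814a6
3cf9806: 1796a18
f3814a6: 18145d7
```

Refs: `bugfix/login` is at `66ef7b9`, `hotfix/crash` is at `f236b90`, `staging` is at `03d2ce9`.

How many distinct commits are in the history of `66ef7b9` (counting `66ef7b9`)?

10

Walking parent pointers from 66ef7b9: reachable set = {1796a18, 18145d7, 3cf9806, 66ef7b9, 7a211b5, 91863c0, b307e3f, f236b90, f3814a6, f957f7e}.
That is 10 commits.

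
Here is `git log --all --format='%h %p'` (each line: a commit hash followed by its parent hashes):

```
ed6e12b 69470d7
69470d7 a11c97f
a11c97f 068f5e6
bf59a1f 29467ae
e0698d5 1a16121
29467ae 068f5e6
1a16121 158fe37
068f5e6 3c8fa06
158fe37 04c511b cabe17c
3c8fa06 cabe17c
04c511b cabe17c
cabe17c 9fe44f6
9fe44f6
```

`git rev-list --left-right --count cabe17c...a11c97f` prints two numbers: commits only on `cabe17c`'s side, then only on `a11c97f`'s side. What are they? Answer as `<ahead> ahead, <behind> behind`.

0 ahead, 3 behind

Reachable from cabe17c: {9fe44f6, cabe17c}.
Reachable from a11c97f: {068f5e6, 3c8fa06, 9fe44f6, a11c97f, cabe17c}.
Only in cabe17c's history (ahead): {} — 0.
Only in a11c97f's history (behind): {068f5e6, 3c8fa06, a11c97f} — 3.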